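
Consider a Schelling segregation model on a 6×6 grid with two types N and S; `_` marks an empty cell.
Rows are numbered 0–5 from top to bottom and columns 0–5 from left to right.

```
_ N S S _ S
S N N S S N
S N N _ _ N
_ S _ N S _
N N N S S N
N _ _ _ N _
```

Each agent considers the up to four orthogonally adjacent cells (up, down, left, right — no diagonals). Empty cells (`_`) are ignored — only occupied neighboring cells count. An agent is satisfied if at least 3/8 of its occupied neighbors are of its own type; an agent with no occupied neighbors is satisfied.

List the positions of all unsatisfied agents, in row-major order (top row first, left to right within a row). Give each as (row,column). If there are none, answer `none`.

(0,2), (0,5), (1,5), (3,1), (3,3), (4,3), (4,5), (5,4)

(0,1)N 1/2 satisfied
(0,2)S 1/3 not
(0,3)S 2/2 satisfied
(0,5)S 0/1 not
(1,0)S 1/2 satisfied
(1,1)N 3/4 satisfied
(1,2)N 2/4 satisfied
(1,3)S 2/3 satisfied
(1,4)S 1/2 satisfied
(1,5)N 1/3 not
(2,0)S 1/2 satisfied
(2,1)N 2/4 satisfied
(2,2)N 2/2 satisfied
(2,5)N 1/1 satisfied
(3,1)S 0/2 not
(3,3)N 0/2 not
(3,4)S 1/2 satisfied
(4,0)N 2/2 satisfied
(4,1)N 2/3 satisfied
(4,2)N 1/2 satisfied
(4,3)S 1/3 not
(4,4)S 2/4 satisfied
(4,5)N 0/1 not
(5,0)N 1/1 satisfied
(5,4)N 0/1 not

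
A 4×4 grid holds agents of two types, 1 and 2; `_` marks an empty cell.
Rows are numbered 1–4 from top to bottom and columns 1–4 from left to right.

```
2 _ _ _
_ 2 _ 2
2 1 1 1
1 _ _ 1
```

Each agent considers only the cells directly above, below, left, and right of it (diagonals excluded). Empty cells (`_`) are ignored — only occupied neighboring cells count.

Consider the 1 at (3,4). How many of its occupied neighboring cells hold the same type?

2

Occupied neighbors of (3,4): (2,4)=2, (4,4)=1, (3,3)=1.
Same type (1): 2 of 3.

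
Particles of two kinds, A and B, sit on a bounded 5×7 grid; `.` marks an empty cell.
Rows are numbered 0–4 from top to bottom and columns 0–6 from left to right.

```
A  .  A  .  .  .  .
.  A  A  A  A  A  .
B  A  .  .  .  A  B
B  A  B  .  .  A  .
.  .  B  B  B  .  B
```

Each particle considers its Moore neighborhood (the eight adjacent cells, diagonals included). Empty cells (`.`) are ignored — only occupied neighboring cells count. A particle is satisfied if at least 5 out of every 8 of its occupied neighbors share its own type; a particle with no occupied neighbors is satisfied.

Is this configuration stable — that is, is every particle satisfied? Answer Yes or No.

No

Row 0: (0,0)A 1/1 satisfied · (0,2)A 3/3 satisfied
Row 1: (1,1)A 4/5 satisfied · (1,2)A 4/4 satisfied · (1,3)A 3/3 satisfied · (1,4)A 3/3 satisfied · (1,5)A 2/3 satisfied
Row 2: (2,0)B 1/4 not · (2,1)A 3/6 not · (2,5)A 3/4 satisfied · (2,6)B 0/3 not
Row 3: (3,0)B 1/3 not · (3,1)A 1/5 not · (3,2)B 2/4 not · (3,5)A 1/4 not
Row 4: (4,2)B 2/3 satisfied · (4,3)B 3/3 satisfied · (4,4)B 1/2 not · (4,6)B 0/1 not
For instance (2,0) has only 1/4 same-type neighbors, below 5/8.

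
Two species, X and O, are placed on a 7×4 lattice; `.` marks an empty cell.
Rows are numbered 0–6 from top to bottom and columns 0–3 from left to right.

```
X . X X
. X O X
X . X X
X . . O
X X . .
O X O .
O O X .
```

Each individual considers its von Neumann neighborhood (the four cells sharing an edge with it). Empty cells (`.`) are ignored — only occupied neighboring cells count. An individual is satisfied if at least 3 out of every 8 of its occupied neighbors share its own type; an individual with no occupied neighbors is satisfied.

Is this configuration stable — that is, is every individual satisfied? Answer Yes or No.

Row 0: (0,0)X 0/0 satisfied · (0,2)X 1/2 satisfied · (0,3)X 2/2 satisfied
Row 1: (1,1)X 0/1 not · (1,2)O 0/4 not · (1,3)X 2/3 satisfied
Row 2: (2,0)X 1/1 satisfied · (2,2)X 1/2 satisfied · (2,3)X 2/3 satisfied
Row 3: (3,0)X 2/2 satisfied · (3,3)O 0/1 not
Row 4: (4,0)X 2/3 satisfied · (4,1)X 2/2 satisfied
Row 5: (5,0)O 1/3 not · (5,1)X 1/4 not · (5,2)O 0/2 not
Row 6: (6,0)O 2/2 satisfied · (6,1)O 1/3 not · (6,2)X 0/2 not
For instance (1,1) has only 0/1 same-type neighbors, below 3/8.

No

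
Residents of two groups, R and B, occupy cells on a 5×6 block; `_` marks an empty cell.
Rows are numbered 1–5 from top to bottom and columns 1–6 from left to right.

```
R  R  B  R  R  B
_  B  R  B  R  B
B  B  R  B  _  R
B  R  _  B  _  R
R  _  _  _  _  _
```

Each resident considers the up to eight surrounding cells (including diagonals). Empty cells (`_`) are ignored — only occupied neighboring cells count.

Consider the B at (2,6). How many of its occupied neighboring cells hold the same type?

Occupied neighbors of (2,6): (1,5)=R, (1,6)=B, (2,5)=R, (3,6)=R.
Same type (B): 1 of 4.

1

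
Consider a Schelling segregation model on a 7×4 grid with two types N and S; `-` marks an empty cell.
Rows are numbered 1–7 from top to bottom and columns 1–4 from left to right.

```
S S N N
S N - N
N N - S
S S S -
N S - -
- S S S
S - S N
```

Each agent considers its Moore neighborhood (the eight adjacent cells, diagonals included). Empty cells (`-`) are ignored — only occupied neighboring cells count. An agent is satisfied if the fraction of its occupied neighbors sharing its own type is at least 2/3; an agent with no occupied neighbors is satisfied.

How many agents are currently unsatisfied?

Row 1: (1,1)S 2/3 ✓ · (1,2)S 2/4 ✗ · (1,3)N 3/4 ✓ · (1,4)N 2/2 ✓
Row 2: (2,1)S 2/5 ✗ · (2,2)N 3/6 ✗ · (2,4)N 2/3 ✓
Row 3: (3,1)N 2/5 ✗ · (3,2)N 2/6 ✗ · (3,4)S 1/2 ✗
Row 4: (4,1)S 2/5 ✗ · (4,2)S 3/6 ✗ · (4,3)S 3/4 ✓
Row 5: (5,1)N 0/4 ✗ · (5,2)S 5/6 ✓
Row 6: (6,2)S 4/5 ✓ · (6,3)S 4/5 ✓ · (6,4)S 2/3 ✓
Row 7: (7,1)S 1/1 ✓ · (7,3)S 3/4 ✓ · (7,4)N 0/3 ✗
Unsatisfied: (1,2), (2,1), (2,2), (3,1), (3,2), (3,4), (4,1), (4,2), (5,1), (7,4) — 10 in total.

10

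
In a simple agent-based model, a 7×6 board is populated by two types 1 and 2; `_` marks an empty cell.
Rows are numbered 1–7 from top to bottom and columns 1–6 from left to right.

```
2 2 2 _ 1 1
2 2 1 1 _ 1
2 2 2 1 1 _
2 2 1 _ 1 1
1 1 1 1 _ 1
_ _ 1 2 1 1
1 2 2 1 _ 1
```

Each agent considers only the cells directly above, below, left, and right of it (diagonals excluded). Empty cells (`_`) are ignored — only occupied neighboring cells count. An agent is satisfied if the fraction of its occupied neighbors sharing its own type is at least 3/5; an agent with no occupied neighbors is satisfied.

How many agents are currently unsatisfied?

(1,1)2 2/2 ok
(1,2)2 3/3 ok
(1,3)2 1/2 unhappy
(1,5)1 1/1 ok
(1,6)1 2/2 ok
(2,1)2 3/3 ok
(2,2)2 3/4 ok
(2,3)1 1/4 unhappy
(2,4)1 2/2 ok
(2,6)1 1/1 ok
(3,1)2 3/3 ok
(3,2)2 4/4 ok
(3,3)2 1/4 unhappy
(3,4)1 2/3 ok
(3,5)1 2/2 ok
(4,1)2 2/3 ok
(4,2)2 2/4 unhappy
(4,3)1 1/3 unhappy
(4,5)1 2/2 ok
(4,6)1 2/2 ok
(5,1)1 1/2 unhappy
(5,2)1 2/3 ok
(5,3)1 4/4 ok
(5,4)1 1/2 unhappy
(5,6)1 2/2 ok
(6,3)1 1/3 unhappy
(6,4)2 0/4 unhappy
(6,5)1 1/2 unhappy
(6,6)1 3/3 ok
(7,1)1 0/1 unhappy
(7,2)2 1/2 unhappy
(7,3)2 1/3 unhappy
(7,4)1 0/2 unhappy
(7,6)1 1/1 ok
Unsatisfied: (1,3), (2,3), (3,3), (4,2), (4,3), (5,1), (5,4), (6,3), (6,4), (6,5), (7,1), (7,2), (7,3), (7,4) — 14 in total.

14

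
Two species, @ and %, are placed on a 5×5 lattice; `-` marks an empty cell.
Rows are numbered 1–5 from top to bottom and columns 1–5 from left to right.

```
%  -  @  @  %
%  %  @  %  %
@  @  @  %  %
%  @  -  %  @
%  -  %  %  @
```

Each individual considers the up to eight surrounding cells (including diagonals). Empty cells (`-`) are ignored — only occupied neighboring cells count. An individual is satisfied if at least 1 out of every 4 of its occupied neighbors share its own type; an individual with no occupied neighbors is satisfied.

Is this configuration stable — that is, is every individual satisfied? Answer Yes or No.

No

Row 1: (1,1)% 2/2 ✓ · (1,3)@ 2/4 ✓ · (1,4)@ 2/5 ✓ · (1,5)% 2/3 ✓
Row 2: (2,1)% 2/4 ✓ · (2,2)% 2/7 ✓ · (2,3)@ 4/7 ✓ · (2,4)% 4/8 ✓ · (2,5)% 4/5 ✓
Row 3: (3,1)@ 2/5 ✓ · (3,2)@ 4/7 ✓ · (3,3)@ 3/7 ✓ · (3,4)% 4/7 ✓ · (3,5)% 4/5 ✓
Row 4: (4,1)% 1/4 ✓ · (4,2)@ 3/6 ✓ · (4,4)% 4/7 ✓ · (4,5)@ 1/5 ✗
Row 5: (5,1)% 1/2 ✓ · (5,3)% 2/3 ✓ · (5,4)% 2/4 ✓ · (5,5)@ 1/3 ✓
For instance (4,5) has only 1/5 same-type neighbors, below 1/4.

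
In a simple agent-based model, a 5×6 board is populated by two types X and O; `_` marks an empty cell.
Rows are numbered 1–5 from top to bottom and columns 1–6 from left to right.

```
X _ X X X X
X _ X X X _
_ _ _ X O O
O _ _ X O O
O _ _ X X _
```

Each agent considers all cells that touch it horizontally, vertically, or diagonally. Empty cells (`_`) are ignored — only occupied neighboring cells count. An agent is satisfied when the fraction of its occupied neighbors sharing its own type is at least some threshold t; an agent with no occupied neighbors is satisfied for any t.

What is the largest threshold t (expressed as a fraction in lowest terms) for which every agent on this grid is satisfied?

(1,1)X 1/1
(1,3)X 3/3
(1,4)X 5/5
(1,5)X 4/4
(1,6)X 2/2
(2,1)X 1/1
(2,3)X 4/4
(2,4)X 6/7
(2,5)X 5/7
(3,4)X 4/6
(3,5)O 3/7
(3,6)O 3/4
(4,1)O 1/1
(4,4)X 3/5
(4,5)O 3/7
(4,6)O 3/4
(5,1)O 1/1
(5,4)X 2/3
(5,5)X 2/4
The smallest same-type fraction is 3/7 at (3,5), which reduces to 3/7. Any threshold above that leaves this agent unsatisfied.

3/7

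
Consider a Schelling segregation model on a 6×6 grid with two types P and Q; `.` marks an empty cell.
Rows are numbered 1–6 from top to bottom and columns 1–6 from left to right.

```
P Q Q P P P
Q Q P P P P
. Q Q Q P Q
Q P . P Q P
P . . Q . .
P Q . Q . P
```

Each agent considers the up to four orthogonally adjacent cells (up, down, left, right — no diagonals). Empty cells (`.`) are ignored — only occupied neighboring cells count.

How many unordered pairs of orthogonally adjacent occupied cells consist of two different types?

20

Scan each occupied cell's neighbors to the right and below so each pair is counted once.
Row 1: P(1,1)–Q(1,2)≠ P(1,1)–Q(2,1)≠ Q(1,2)–Q(1,3)= Q(1,2)–Q(2,2)= Q(1,3)–P(1,4)≠ Q(1,3)–P(2,3)≠ P(1,4)–P(1,5)= P(1,4)–P(2,4)= P(1,5)–P(1,6)= P(1,5)–P(2,5)= P(1,6)–P(2,6)=  → 4/11 unlike.
Row 2: Q(2,1)–Q(2,2)= Q(2,2)–P(2,3)≠ Q(2,2)–Q(3,2)= P(2,3)–P(2,4)= P(2,3)–Q(3,3)≠ P(2,4)–P(2,5)= P(2,4)–Q(3,4)≠ P(2,5)–P(2,6)= P(2,5)–P(3,5)= P(2,6)–Q(3,6)≠  → 4/10 unlike.
Row 3: Q(3,2)–Q(3,3)= Q(3,2)–P(4,2)≠ Q(3,3)–Q(3,4)= Q(3,4)–P(3,5)≠ Q(3,4)–P(4,4)≠ P(3,5)–Q(3,6)≠ P(3,5)–Q(4,5)≠ Q(3,6)–P(4,6)≠  → 6/8 unlike.
Row 4: Q(4,1)–P(4,2)≠ Q(4,1)–P(5,1)≠ P(4,4)–Q(4,5)≠ P(4,4)–Q(5,4)≠ Q(4,5)–P(4,6)≠  → 5/5 unlike.
Row 5: P(5,1)–P(6,1)= Q(5,4)–Q(6,4)=  → 0/2 unlike.
Row 6: P(6,1)–Q(6,2)≠  → 1/1 unlike.
Total adjacent occupied pairs: 37; unlike-type pairs: 20.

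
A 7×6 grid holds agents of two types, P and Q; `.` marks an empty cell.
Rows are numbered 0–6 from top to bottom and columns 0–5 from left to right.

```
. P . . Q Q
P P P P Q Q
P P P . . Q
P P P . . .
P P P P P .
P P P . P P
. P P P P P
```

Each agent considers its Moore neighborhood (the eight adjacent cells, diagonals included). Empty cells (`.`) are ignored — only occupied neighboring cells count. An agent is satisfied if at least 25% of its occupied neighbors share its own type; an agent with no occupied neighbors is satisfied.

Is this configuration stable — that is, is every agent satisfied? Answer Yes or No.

Yes

(0,1)P 3/3 ok
(0,4)Q 3/4 ok
(0,5)Q 3/3 ok
(1,0)P 4/4 ok
(1,1)P 6/6 ok
(1,2)P 5/5 ok
(1,3)P 2/4 ok
(1,4)Q 4/5 ok
(1,5)Q 4/4 ok
(2,0)P 5/5 ok
(2,1)P 8/8 ok
(2,2)P 6/6 ok
(2,5)Q 2/2 ok
(3,0)P 5/5 ok
(3,1)P 8/8 ok
(3,2)P 6/6 ok
(4,0)P 5/5 ok
(4,1)P 8/8 ok
(4,2)P 6/6 ok
(4,3)P 5/5 ok
(4,4)P 3/3 ok
(5,0)P 4/4 ok
(5,1)P 7/7 ok
(5,2)P 7/7 ok
(5,4)P 6/6 ok
(5,5)P 4/4 ok
(6,1)P 4/4 ok
(6,2)P 4/4 ok
(6,3)P 4/4 ok
(6,4)P 4/4 ok
(6,5)P 3/3 ok
All meet the threshold, so the configuration is stable.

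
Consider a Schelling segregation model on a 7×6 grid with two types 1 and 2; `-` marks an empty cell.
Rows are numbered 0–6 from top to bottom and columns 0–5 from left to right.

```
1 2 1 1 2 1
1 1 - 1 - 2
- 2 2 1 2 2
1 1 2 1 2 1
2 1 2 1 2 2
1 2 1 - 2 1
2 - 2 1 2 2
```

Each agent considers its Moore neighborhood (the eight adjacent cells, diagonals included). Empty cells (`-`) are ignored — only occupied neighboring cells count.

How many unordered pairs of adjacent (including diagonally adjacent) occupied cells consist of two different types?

Scan each occupied cell's neighbors to the right and below (and the two forward diagonals) so each pair is counted once.
Row 0: 1(0,0)–2(0,1)≠ 1(0,0)–1(1,0)= 1(0,0)–1(1,1)= 2(0,1)–1(0,2)≠ 2(0,1)–1(1,1)≠ 2(0,1)–1(1,0)≠ 1(0,2)–1(0,3)= 1(0,2)–1(1,3)= 1(0,2)–1(1,1)= 1(0,3)–2(0,4)≠ 1(0,3)–1(1,3)= 2(0,4)–1(0,5)≠ 2(0,4)–2(1,5)= 2(0,4)–1(1,3)≠ 1(0,5)–2(1,5)≠  → 8/15 unlike.
Row 1: 1(1,0)–1(1,1)= 1(1,0)–2(2,1)≠ 1(1,1)–2(2,1)≠ 1(1,1)–2(2,2)≠ 1(1,3)–1(2,3)= 1(1,3)–2(2,4)≠ 1(1,3)–2(2,2)≠ 2(1,5)–2(2,5)= 2(1,5)–2(2,4)=  → 5/9 unlike.
Row 2: 2(2,1)–2(2,2)= 2(2,1)–1(3,1)≠ 2(2,1)–2(3,2)= 2(2,1)–1(3,0)≠ 2(2,2)–1(2,3)≠ 2(2,2)–2(3,2)= 2(2,2)–1(3,3)≠ 2(2,2)–1(3,1)≠ 1(2,3)–2(2,4)≠ 1(2,3)–1(3,3)= 1(2,3)–2(3,4)≠ 1(2,3)–2(3,2)≠ 2(2,4)–2(2,5)= 2(2,4)–2(3,4)= 2(2,4)–1(3,5)≠ 2(2,4)–1(3,3)≠ 2(2,5)–1(3,5)≠ 2(2,5)–2(3,4)=  → 11/18 unlike.
Row 3: 1(3,0)–1(3,1)= 1(3,0)–2(4,0)≠ 1(3,0)–1(4,1)= 1(3,1)–2(3,2)≠ 1(3,1)–1(4,1)= 1(3,1)–2(4,2)≠ 1(3,1)–2(4,0)≠ 2(3,2)–1(3,3)≠ 2(3,2)–2(4,2)= 2(3,2)–1(4,3)≠ 2(3,2)–1(4,1)≠ 1(3,3)–2(3,4)≠ 1(3,3)–1(4,3)= 1(3,3)–2(4,4)≠ 1(3,3)–2(4,2)≠ 2(3,4)–1(3,5)≠ 2(3,4)–2(4,4)= 2(3,4)–2(4,5)= 2(3,4)–1(4,3)≠ 1(3,5)–2(4,5)≠ 1(3,5)–2(4,4)≠  → 14/21 unlike.
Row 4: 2(4,0)–1(4,1)≠ 2(4,0)–1(5,0)≠ 2(4,0)–2(5,1)= 1(4,1)–2(4,2)≠ 1(4,1)–2(5,1)≠ 1(4,1)–1(5,2)= 1(4,1)–1(5,0)= 2(4,2)–1(4,3)≠ 2(4,2)–1(5,2)≠ 2(4,2)–2(5,1)= 1(4,3)–2(4,4)≠ 1(4,3)–2(5,4)≠ 1(4,3)–1(5,2)= 2(4,4)–2(4,5)= 2(4,4)–2(5,4)= 2(4,4)–1(5,5)≠ 2(4,5)–1(5,5)≠ 2(4,5)–2(5,4)=  → 10/18 unlike.
Row 5: 1(5,0)–2(5,1)≠ 1(5,0)–2(6,0)≠ 2(5,1)–1(5,2)≠ 2(5,1)–2(6,2)= 2(5,1)–2(6,0)= 1(5,2)–2(6,2)≠ 1(5,2)–1(6,3)= 2(5,4)–1(5,5)≠ 2(5,4)–2(6,4)= 2(5,4)–2(6,5)= 2(5,4)–1(6,3)≠ 1(5,5)–2(6,5)≠ 1(5,5)–2(6,4)≠  → 8/13 unlike.
Row 6: 2(6,2)–1(6,3)≠ 1(6,3)–2(6,4)≠ 2(6,4)–2(6,5)=  → 2/3 unlike.
Total adjacent occupied pairs: 97; unlike-type pairs: 58.

58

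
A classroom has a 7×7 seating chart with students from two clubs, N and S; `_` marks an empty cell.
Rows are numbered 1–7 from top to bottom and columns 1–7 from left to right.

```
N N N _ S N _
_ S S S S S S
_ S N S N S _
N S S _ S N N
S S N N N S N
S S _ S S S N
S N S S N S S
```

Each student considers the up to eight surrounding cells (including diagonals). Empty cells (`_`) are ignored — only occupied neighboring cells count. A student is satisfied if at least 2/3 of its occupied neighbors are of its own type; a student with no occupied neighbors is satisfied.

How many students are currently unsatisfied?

Row 1: (1,1)N 1/2 unhappy · (1,2)N 2/4 unhappy · (1,3)N 1/4 unhappy · (1,5)S 3/4 ok · (1,6)N 0/4 unhappy
Row 2: (2,2)S 2/6 unhappy · (2,3)S 4/7 unhappy · (2,4)S 4/7 unhappy · (2,5)S 5/7 ok · (2,6)S 4/6 ok · (2,7)S 2/3 ok
Row 3: (3,2)S 4/6 ok · (3,3)N 0/7 unhappy · (3,4)S 5/7 ok · (3,5)N 1/7 unhappy · (3,6)S 4/7 unhappy
Row 4: (4,1)N 0/4 unhappy · (4,2)S 4/7 unhappy · (4,3)S 4/7 unhappy · (4,5)S 3/7 unhappy · (4,6)N 4/7 unhappy · (4,7)N 2/4 unhappy
Row 5: (5,1)S 4/5 ok · (5,2)S 5/7 ok · (5,3)N 1/6 unhappy · (5,4)N 2/6 unhappy · (5,5)N 2/7 unhappy · (5,6)S 3/8 unhappy · (5,7)N 3/5 unhappy
Row 6: (6,1)S 4/5 ok · (6,2)S 5/7 ok · (6,4)S 3/7 unhappy · (6,5)S 5/8 unhappy · (6,6)S 4/8 unhappy · (6,7)N 1/5 unhappy
Row 7: (7,1)S 2/3 ok · (7,2)N 0/4 unhappy · (7,3)S 3/4 ok · (7,4)S 3/4 ok · (7,5)N 0/5 unhappy · (7,6)S 3/5 unhappy · (7,7)S 2/3 ok
Unsatisfied: (1,1), (1,2), (1,3), (1,6), (2,2), (2,3), (2,4), (3,3), (3,5), (3,6), (4,1), (4,2), (4,3), (4,5), (4,6), (4,7), (5,3), (5,4), (5,5), (5,6), (5,7), (6,4), (6,5), (6,6), (6,7), (7,2), (7,5), (7,6) — 28 in total.

28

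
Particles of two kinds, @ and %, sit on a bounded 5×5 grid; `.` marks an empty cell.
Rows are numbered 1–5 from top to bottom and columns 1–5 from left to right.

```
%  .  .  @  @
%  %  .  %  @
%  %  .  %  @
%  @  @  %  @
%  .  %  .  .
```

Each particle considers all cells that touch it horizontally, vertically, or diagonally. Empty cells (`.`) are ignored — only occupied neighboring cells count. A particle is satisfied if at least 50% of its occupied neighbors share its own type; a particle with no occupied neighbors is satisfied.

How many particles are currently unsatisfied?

(1,1)% 2/2 satisfied
(1,4)@ 2/3 satisfied
(1,5)@ 2/3 satisfied
(2,1)% 4/4 satisfied
(2,2)% 4/4 satisfied
(2,4)% 1/5 not
(2,5)@ 3/5 satisfied
(3,1)% 4/5 satisfied
(3,2)% 4/6 satisfied
(3,4)% 2/6 not
(3,5)@ 2/5 not
(4,1)% 3/4 satisfied
(4,2)@ 1/6 not
(4,3)@ 1/5 not
(4,4)% 2/5 not
(4,5)@ 1/3 not
(5,1)% 1/2 satisfied
(5,3)% 1/3 not
Unsatisfied: (2,4), (3,4), (3,5), (4,2), (4,3), (4,4), (4,5), (5,3) — 8 in total.

8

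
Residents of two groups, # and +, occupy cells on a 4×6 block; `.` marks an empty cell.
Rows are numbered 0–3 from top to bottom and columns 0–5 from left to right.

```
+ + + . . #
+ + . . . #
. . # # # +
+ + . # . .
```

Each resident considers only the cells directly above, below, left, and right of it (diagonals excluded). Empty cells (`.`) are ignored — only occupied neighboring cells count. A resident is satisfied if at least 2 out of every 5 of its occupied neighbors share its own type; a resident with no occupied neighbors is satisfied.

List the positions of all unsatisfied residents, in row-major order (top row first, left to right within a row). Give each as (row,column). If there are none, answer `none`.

(0,0)+ 2/2 ✓
(0,1)+ 3/3 ✓
(0,2)+ 1/1 ✓
(0,5)# 1/1 ✓
(1,0)+ 2/2 ✓
(1,1)+ 2/2 ✓
(1,5)# 1/2 ✓
(2,2)# 1/1 ✓
(2,3)# 3/3 ✓
(2,4)# 1/2 ✓
(2,5)+ 0/2 ✗
(3,0)+ 1/1 ✓
(3,1)+ 1/1 ✓
(3,3)# 1/1 ✓

(2,5)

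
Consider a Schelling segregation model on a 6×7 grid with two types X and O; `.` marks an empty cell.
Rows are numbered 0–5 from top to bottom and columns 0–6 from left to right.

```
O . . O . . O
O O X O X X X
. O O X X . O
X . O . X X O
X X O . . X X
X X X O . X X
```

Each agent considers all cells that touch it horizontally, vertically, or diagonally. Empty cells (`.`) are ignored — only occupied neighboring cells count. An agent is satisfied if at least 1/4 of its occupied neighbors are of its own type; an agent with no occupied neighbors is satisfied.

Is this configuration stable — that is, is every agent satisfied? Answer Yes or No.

(0,0)O 2/2 ✓
(0,3)O 1/3 ✓
(0,6)O 0/2 ✗
(1,0)O 3/3 ✓
(1,1)O 4/5 ✓
(1,2)X 1/6 ✗
(1,3)O 2/6 ✓
(1,4)X 3/5 ✓
(1,5)X 3/5 ✓
(1,6)X 1/3 ✓
(2,1)O 4/6 ✓
(2,2)O 4/6 ✓
(2,3)X 4/7 ✓
(2,4)X 5/6 ✓
(2,6)O 1/4 ✓
(3,0)X 2/3 ✓
(3,2)O 3/5 ✓
(3,4)X 4/4 ✓
(3,5)X 4/6 ✓
(3,6)O 1/4 ✓
(4,0)X 4/4 ✓
(4,1)X 5/7 ✓
(4,2)O 2/5 ✓
(4,5)X 5/6 ✓
(4,6)X 4/5 ✓
(5,0)X 3/3 ✓
(5,1)X 4/5 ✓
(5,2)X 2/4 ✓
(5,3)O 1/2 ✓
(5,5)X 3/3 ✓
(5,6)X 3/3 ✓
For instance (0,6) has only 0/2 same-type neighbors, below 1/4.

No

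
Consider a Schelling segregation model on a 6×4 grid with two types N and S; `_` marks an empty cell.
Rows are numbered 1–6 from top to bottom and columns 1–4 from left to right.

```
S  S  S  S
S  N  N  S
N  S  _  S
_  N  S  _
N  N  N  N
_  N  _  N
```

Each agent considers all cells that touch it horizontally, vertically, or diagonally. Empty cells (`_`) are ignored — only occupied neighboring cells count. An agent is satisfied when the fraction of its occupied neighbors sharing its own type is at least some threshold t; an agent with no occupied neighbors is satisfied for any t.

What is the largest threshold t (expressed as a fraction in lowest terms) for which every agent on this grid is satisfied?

Row 1: (1,1)S 2/3 · (1,2)S 3/5 · (1,3)S 3/5 · (1,4)S 2/3
Row 2: (2,1)S 3/5 · (2,2)N 2/7 · (2,3)N 1/7 · (2,4)S 3/4
Row 3: (3,1)N 2/4 · (3,2)S 2/6 · (3,4)S 2/3
Row 4: (4,2)N 4/6 · (4,3)S 2/6
Row 5: (5,1)N 3/3 · (5,2)N 4/5 · (5,3)N 5/6 · (5,4)N 2/3
Row 6: (6,2)N 3/3 · (6,4)N 2/2
The smallest same-type fraction is 1/7 at (2,3), which reduces to 1/7. Any threshold above that leaves this agent unsatisfied.

1/7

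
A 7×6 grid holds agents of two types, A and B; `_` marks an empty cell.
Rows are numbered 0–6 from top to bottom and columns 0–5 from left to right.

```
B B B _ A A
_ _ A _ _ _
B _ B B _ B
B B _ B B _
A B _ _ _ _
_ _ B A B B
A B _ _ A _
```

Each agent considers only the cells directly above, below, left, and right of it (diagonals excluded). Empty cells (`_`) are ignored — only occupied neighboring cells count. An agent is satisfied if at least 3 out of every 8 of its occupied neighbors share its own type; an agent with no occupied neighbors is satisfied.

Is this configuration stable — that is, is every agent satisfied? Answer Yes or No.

No

(0,0)B 1/1 satisfied
(0,1)B 2/2 satisfied
(0,2)B 1/2 satisfied
(0,4)A 1/1 satisfied
(0,5)A 1/1 satisfied
(1,2)A 0/2 not
(2,0)B 1/1 satisfied
(2,2)B 1/2 satisfied
(2,3)B 2/2 satisfied
(2,5)B 0/0 satisfied
(3,0)B 2/3 satisfied
(3,1)B 2/2 satisfied
(3,3)B 2/2 satisfied
(3,4)B 1/1 satisfied
(4,0)A 0/2 not
(4,1)B 1/2 satisfied
(5,2)B 0/1 not
(5,3)A 0/2 not
(5,4)B 1/3 not
(5,5)B 1/1 satisfied
(6,0)A 0/1 not
(6,1)B 0/1 not
(6,4)A 0/1 not
For instance (1,2) has only 0/2 same-type neighbors, below 3/8.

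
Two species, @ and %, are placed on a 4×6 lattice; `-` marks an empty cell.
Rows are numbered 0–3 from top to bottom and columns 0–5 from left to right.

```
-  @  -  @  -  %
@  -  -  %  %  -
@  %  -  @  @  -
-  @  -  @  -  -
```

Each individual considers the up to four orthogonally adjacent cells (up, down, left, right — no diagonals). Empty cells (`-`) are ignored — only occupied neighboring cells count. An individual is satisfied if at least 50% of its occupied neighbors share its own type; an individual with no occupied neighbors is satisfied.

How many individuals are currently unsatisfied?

Row 0: (0,1)@ 0/0 satisfied · (0,3)@ 0/1 not · (0,5)% 0/0 satisfied
Row 1: (1,0)@ 1/1 satisfied · (1,3)% 1/3 not · (1,4)% 1/2 satisfied
Row 2: (2,0)@ 1/2 satisfied · (2,1)% 0/2 not · (2,3)@ 2/3 satisfied · (2,4)@ 1/2 satisfied
Row 3: (3,1)@ 0/1 not · (3,3)@ 1/1 satisfied
Unsatisfied: (0,3), (1,3), (2,1), (3,1) — 4 in total.

4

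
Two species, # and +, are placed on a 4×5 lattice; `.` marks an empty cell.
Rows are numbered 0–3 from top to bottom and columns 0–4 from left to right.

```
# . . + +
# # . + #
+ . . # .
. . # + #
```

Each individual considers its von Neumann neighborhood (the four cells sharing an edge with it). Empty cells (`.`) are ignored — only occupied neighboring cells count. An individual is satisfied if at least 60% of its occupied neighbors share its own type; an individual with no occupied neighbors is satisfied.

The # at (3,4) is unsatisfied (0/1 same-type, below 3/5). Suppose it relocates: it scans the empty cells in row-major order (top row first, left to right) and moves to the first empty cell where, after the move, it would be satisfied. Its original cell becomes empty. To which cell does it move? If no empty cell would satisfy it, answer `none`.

(0,1)

Vacating (3,4). Empty cells in order:
  (0,1): 2/2 same-type → satisfied — stop here.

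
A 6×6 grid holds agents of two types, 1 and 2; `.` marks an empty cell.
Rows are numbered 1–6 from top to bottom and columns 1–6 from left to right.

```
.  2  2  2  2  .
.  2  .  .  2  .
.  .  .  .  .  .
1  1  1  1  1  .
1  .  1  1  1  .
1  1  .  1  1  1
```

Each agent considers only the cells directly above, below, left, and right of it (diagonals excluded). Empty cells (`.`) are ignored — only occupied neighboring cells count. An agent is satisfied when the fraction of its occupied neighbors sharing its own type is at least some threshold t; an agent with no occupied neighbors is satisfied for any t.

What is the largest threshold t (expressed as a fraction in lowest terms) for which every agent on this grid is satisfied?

(1,2)2 2/2
(1,3)2 2/2
(1,4)2 2/2
(1,5)2 2/2
(2,2)2 1/1
(2,5)2 1/1
(4,1)1 2/2
(4,2)1 2/2
(4,3)1 3/3
(4,4)1 3/3
(4,5)1 2/2
(5,1)1 2/2
(5,3)1 2/2
(5,4)1 4/4
(5,5)1 3/3
(6,1)1 2/2
(6,2)1 1/1
(6,4)1 2/2
(6,5)1 3/3
(6,6)1 1/1
The smallest same-type fraction is 2/2 at (1,2), which reduces to 1/1. Any threshold above that leaves this agent unsatisfied.

1/1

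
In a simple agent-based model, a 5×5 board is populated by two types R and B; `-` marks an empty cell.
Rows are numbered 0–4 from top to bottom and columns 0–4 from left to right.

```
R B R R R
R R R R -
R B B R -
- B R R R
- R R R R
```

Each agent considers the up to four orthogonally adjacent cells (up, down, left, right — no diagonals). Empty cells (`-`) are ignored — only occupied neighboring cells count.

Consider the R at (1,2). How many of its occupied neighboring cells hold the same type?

Occupied neighbors of (1,2): (0,2)=R, (2,2)=B, (1,1)=R, (1,3)=R.
Same type (R): 3 of 4.

3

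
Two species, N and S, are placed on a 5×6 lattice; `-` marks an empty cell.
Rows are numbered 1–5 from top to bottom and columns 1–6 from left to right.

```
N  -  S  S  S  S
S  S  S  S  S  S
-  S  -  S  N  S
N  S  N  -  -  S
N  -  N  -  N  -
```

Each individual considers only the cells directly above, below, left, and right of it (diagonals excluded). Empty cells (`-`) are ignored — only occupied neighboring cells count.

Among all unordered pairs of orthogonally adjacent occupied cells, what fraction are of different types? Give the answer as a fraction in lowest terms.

Scan each occupied cell's neighbors to the right and below so each pair is counted once.
Row 1: N(1,1)–S(2,1)≠ S(1,3)–S(1,4)= S(1,3)–S(2,3)= S(1,4)–S(1,5)= S(1,4)–S(2,4)= S(1,5)–S(1,6)= S(1,5)–S(2,5)= S(1,6)–S(2,6)=  → 1/8 unlike.
Row 2: S(2,1)–S(2,2)= S(2,2)–S(2,3)= S(2,2)–S(3,2)= S(2,3)–S(2,4)= S(2,4)–S(2,5)= S(2,4)–S(3,4)= S(2,5)–S(2,6)= S(2,5)–N(3,5)≠ S(2,6)–S(3,6)=  → 1/9 unlike.
Row 3: S(3,2)–S(4,2)= S(3,4)–N(3,5)≠ N(3,5)–S(3,6)≠ S(3,6)–S(4,6)=  → 2/4 unlike.
Row 4: N(4,1)–S(4,2)≠ N(4,1)–N(5,1)= S(4,2)–N(4,3)≠ N(4,3)–N(5,3)=  → 2/4 unlike.
Total adjacent occupied pairs: 25; unlike-type pairs: 6.
6/25 is already in lowest terms.

6/25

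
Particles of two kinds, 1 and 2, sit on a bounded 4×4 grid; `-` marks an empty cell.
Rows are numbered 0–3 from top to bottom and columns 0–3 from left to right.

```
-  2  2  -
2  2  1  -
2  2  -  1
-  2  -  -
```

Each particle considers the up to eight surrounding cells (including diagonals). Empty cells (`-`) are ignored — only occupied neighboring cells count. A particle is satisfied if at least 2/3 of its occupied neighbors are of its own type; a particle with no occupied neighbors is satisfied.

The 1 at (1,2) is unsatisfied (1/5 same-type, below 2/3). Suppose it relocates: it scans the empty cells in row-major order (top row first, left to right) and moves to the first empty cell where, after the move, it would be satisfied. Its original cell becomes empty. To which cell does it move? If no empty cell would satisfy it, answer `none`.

Vacating (1,2). Empty cells in order:
  (0,0): 0/3 same-type → still unsatisfied.
  (0,3): 0/1 same-type → still unsatisfied.
  (1,3): 1/2 same-type → still unsatisfied.
  (2,2): 1/4 same-type → still unsatisfied.
  (3,0): 0/3 same-type → still unsatisfied.
  (3,2): 1/3 same-type → still unsatisfied.
  (3,3): 1/1 same-type → satisfied — stop here.

(3,3)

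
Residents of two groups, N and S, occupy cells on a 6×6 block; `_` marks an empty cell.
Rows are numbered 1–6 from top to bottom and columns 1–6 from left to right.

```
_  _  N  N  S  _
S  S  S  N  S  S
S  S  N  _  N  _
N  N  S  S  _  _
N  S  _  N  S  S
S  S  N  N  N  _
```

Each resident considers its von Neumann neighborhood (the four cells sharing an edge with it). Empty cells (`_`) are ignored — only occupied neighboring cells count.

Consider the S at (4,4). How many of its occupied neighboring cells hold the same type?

1

Occupied neighbors of (4,4): (5,4)=N, (4,3)=S.
Same type (S): 1 of 2.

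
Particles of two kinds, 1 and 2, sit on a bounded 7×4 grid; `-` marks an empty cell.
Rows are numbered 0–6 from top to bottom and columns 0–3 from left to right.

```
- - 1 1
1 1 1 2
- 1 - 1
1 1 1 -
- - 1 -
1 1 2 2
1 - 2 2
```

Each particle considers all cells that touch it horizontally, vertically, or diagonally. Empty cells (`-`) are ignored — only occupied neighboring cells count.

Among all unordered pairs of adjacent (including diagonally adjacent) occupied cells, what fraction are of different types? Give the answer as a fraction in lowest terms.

2/9

Scan each occupied cell's neighbors to the right and below (and the two forward diagonals) so each pair is counted once.
From row 0: 2 unlike of 6 pairs (running 2/6).
From row 1: 2 unlike of 8 pairs (running 4/14).
From row 2: 0 unlike of 4 pairs (running 4/18).
From row 3: 0 unlike of 4 pairs (running 4/22).
From row 4: 2 unlike of 3 pairs (running 6/25).
From row 5: 2 unlike of 10 pairs (running 8/35).
From row 6: 0 unlike of 1 pairs (running 8/36).
Total adjacent occupied pairs: 36; unlike-type pairs: 8.
8/36 reduces to 2/9.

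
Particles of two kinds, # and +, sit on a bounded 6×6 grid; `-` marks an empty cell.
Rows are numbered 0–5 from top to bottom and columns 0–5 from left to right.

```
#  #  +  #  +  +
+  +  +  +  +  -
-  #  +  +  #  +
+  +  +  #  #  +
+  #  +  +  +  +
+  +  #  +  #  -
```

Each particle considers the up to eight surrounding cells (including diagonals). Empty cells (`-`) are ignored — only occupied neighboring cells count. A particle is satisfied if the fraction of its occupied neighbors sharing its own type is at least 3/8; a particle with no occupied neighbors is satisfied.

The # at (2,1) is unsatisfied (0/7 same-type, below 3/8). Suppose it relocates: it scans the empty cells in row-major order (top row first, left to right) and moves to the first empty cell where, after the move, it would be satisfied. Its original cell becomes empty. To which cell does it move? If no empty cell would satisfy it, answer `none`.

none

Vacating (2,1). Empty cells in order:
  (1,5): 1/5 same-type → still unsatisfied.
  (2,0): 0/4 same-type → still unsatisfied.
  (5,5): 1/3 same-type → still unsatisfied.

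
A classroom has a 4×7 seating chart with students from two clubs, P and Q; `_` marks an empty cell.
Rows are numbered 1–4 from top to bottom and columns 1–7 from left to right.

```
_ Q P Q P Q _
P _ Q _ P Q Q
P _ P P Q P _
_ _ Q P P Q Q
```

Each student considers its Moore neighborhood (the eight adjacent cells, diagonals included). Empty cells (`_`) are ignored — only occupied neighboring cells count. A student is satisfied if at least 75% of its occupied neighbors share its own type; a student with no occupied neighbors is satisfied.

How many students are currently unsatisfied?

Row 1: (1,2)Q 1/3 unhappy · (1,3)P 0/3 unhappy · (1,4)Q 1/4 unhappy · (1,5)P 1/4 unhappy · (1,6)Q 2/4 unhappy
Row 2: (2,1)P 1/2 unhappy · (2,3)Q 2/5 unhappy · (2,5)P 3/7 unhappy · (2,6)Q 3/6 unhappy · (2,7)Q 2/3 unhappy
Row 3: (3,1)P 1/1 ok · (3,3)P 2/4 unhappy · (3,4)P 4/7 unhappy · (3,5)Q 2/7 unhappy · (3,6)P 2/7 unhappy
Row 4: (4,3)Q 0/3 unhappy · (4,4)P 3/5 unhappy · (4,5)P 3/5 unhappy · (4,6)Q 2/4 unhappy · (4,7)Q 1/2 unhappy
Unsatisfied: (1,2), (1,3), (1,4), (1,5), (1,6), (2,1), (2,3), (2,5), (2,6), (2,7), (3,3), (3,4), (3,5), (3,6), (4,3), (4,4), (4,5), (4,6), (4,7) — 19 in total.

19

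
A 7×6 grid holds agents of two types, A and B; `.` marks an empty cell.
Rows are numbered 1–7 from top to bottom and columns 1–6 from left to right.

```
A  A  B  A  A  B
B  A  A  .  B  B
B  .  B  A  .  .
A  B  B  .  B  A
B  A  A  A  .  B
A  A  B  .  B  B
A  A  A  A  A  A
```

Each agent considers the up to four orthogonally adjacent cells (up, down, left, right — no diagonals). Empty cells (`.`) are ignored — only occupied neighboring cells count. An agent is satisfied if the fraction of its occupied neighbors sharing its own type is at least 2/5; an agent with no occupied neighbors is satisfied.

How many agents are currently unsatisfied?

12

(1,1)A 1/2 ✓
(1,2)A 2/3 ✓
(1,3)B 0/3 ✗
(1,4)A 1/2 ✓
(1,5)A 1/3 ✗
(1,6)B 1/2 ✓
(2,1)B 1/3 ✗
(2,2)A 2/3 ✓
(2,3)A 1/3 ✗
(2,5)B 1/2 ✓
(2,6)B 2/2 ✓
(3,1)B 1/2 ✓
(3,3)B 1/3 ✗
(3,4)A 0/1 ✗
(4,1)A 0/3 ✗
(4,2)B 1/3 ✗
(4,3)B 2/3 ✓
(4,5)B 0/1 ✗
(4,6)A 0/2 ✗
(5,1)B 0/3 ✗
(5,2)A 2/4 ✓
(5,3)A 2/4 ✓
(5,4)A 1/1 ✓
(5,6)B 1/2 ✓
(6,1)A 2/3 ✓
(6,2)A 3/4 ✓
(6,3)B 0/3 ✗
(6,5)B 1/2 ✓
(6,6)B 2/3 ✓
(7,1)A 2/2 ✓
(7,2)A 3/3 ✓
(7,3)A 2/3 ✓
(7,4)A 2/2 ✓
(7,5)A 2/3 ✓
(7,6)A 1/2 ✓
Unsatisfied: (1,3), (1,5), (2,1), (2,3), (3,3), (3,4), (4,1), (4,2), (4,5), (4,6), (5,1), (6,3) — 12 in total.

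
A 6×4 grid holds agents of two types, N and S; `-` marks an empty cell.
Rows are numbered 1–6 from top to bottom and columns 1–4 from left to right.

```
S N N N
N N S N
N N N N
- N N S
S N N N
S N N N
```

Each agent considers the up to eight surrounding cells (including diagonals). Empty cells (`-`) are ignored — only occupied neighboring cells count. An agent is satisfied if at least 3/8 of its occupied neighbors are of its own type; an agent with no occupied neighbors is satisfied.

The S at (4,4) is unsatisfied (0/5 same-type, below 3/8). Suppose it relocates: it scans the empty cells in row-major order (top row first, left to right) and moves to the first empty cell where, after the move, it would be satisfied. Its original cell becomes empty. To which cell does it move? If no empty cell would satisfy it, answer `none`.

Vacating (4,4). Empty cells in order:
  (4,1): 1/5 same-type → still unsatisfied.

none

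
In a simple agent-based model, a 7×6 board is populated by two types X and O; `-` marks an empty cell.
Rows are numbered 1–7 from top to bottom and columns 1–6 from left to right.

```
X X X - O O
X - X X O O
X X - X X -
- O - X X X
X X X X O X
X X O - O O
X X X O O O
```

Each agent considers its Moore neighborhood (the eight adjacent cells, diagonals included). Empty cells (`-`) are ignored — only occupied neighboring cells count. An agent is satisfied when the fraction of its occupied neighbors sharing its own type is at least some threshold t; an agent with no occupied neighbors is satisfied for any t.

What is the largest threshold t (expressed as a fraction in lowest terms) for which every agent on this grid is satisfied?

0/1

(1,1)X 2/2
(1,2)X 4/4
(1,3)X 3/3
(1,5)O 3/4
(1,6)O 3/3
(2,1)X 4/4
(2,3)X 5/5
(2,4)X 4/6
(2,5)O 3/6
(2,6)O 3/4
(3,1)X 2/3
(3,2)X 3/4
(3,4)X 5/6
(3,5)X 5/7
(4,2)O 0/5
(4,4)X 5/6
(4,5)X 6/7
(4,6)X 3/4
(5,1)X 3/4
(5,2)X 4/6
(5,3)X 4/6
(5,4)X 3/6
(5,5)O 2/7
(5,6)X 2/5
(6,1)X 5/5
(6,2)X 7/8
(6,3)O 1/7
(6,5)O 5/7
(6,6)O 4/5
(7,1)X 3/3
(7,2)X 4/5
(7,3)X 2/4
(7,4)O 3/4
(7,5)O 4/4
(7,6)O 3/3
The smallest same-type fraction is 0/5 at (4,2), which reduces to 0/1. Any threshold above that leaves this agent unsatisfied.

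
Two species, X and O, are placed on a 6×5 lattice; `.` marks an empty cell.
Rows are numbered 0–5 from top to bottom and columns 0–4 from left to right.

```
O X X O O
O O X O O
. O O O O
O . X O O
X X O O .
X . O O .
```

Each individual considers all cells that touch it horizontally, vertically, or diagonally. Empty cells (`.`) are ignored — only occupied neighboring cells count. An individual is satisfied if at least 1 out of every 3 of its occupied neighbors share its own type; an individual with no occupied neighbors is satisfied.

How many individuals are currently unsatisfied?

(0,0)O 2/3 ok
(0,1)X 2/5 ok
(0,2)X 2/5 ok
(0,3)O 3/5 ok
(0,4)O 3/3 ok
(1,0)O 3/4 ok
(1,1)O 4/7 ok
(1,2)X 2/8 unhappy
(1,3)O 6/8 ok
(1,4)O 5/5 ok
(2,1)O 4/6 ok
(2,2)O 5/7 ok
(2,3)O 6/8 ok
(2,4)O 5/5 ok
(3,0)O 1/3 ok
(3,2)X 1/7 unhappy
(3,3)O 6/7 ok
(3,4)O 4/4 ok
(4,0)X 2/3 ok
(4,1)X 3/6 ok
(4,2)O 4/6 ok
(4,3)O 5/6 ok
(5,0)X 2/2 ok
(5,2)O 3/4 ok
(5,3)O 3/3 ok
Unsatisfied: (1,2), (3,2) — 2 in total.

2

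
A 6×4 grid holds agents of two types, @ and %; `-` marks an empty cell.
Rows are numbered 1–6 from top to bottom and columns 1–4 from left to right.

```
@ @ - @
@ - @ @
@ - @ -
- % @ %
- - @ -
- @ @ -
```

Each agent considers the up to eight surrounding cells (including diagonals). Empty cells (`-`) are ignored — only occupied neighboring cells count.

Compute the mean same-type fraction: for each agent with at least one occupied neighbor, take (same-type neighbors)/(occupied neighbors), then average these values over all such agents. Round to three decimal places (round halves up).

0.729

Row 1: (1,1)@ 2/2 · (1,2)@ 3/3 · (1,4)@ 2/2
Row 2: (2,1)@ 3/3 · (2,3)@ 4/4 · (2,4)@ 3/3
Row 3: (3,1)@ 1/2 · (3,3)@ 3/5
Row 4: (4,2)% 0/4 · (4,3)@ 2/4 · (4,4)% 0/3
Row 5: (5,3)@ 3/5
Row 6: (6,2)@ 2/2 · (6,3)@ 2/2
Sum over 14 agents: 2/2 + 3/3 + 2/2 + 3/3 + 4/4 + 3/3 + 1/2 + 3/5 + 0/4 + 2/4 + 0/3 + 3/5 + 2/2 + 2/2 = 51/5; mean = 51/5 ÷ 14 = 51/70 = 0.728571… → 0.729.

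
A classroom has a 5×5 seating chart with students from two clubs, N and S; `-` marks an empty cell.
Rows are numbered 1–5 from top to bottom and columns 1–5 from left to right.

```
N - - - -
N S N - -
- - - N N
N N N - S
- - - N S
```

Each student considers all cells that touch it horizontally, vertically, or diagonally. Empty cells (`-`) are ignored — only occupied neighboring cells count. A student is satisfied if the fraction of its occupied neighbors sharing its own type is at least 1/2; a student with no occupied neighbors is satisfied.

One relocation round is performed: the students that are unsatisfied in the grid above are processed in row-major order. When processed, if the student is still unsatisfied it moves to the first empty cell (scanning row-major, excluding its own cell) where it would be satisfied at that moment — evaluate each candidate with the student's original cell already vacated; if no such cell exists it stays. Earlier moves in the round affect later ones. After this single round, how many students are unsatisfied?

1

Initially unsatisfied (in order): (2,2), (4,5), (5,4).
  (2,2) → (1,5).
  (4,5) → (1,4).
  (5,4): now satisfied by earlier moves; stays.
Resulting grid:
N - - S S
N - N - -
- - - N N
N N N - -
- - - N S
Unsatisfied now: (5,5).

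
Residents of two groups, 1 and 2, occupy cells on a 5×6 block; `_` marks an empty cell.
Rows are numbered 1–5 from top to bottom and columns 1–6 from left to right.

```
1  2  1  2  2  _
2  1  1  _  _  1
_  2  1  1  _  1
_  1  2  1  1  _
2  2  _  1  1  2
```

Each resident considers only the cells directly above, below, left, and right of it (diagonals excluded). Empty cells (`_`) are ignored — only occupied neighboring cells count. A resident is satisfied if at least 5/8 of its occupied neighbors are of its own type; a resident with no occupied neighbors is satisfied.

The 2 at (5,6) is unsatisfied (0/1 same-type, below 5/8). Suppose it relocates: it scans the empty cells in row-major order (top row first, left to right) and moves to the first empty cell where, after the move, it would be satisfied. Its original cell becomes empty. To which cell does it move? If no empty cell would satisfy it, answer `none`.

(3,1)

Vacating (5,6). Empty cells in order:
  (1,6): 1/2 same-type → still unsatisfied.
  (2,4): 1/3 same-type → still unsatisfied.
  (2,5): 1/2 same-type → still unsatisfied.
  (3,1): 2/2 same-type → satisfied — stop here.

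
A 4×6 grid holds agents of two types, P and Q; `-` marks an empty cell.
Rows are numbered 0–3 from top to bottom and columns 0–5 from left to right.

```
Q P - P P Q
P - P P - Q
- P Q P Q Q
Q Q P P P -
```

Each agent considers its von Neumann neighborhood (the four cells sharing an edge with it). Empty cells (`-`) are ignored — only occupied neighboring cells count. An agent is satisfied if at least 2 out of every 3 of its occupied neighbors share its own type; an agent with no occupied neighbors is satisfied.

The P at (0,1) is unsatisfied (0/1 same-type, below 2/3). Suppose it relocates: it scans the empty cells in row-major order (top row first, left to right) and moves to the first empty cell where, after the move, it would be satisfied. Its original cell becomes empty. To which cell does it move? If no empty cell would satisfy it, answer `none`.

(0,2)

Vacating (0,1). Empty cells in order:
  (0,2): 2/2 same-type → satisfied — stop here.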